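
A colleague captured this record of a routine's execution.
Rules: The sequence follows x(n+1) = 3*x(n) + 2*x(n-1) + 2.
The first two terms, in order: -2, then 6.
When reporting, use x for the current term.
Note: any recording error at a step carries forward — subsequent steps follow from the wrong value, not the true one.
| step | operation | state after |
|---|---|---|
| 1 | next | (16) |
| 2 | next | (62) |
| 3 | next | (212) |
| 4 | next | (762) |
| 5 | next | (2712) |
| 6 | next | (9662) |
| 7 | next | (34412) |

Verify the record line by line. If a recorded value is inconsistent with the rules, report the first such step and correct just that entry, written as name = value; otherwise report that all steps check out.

step 3, x = 220

Recomputing the run from the initial state:
step 1: x = 16
step 2: x = 62
step 3: x = 220
step 4: x = 786
step 5: x = 2800
step 6: x = 9974
step 7: x = 35524
The first disagreement with the record is at step 3, where the value should be x = 220.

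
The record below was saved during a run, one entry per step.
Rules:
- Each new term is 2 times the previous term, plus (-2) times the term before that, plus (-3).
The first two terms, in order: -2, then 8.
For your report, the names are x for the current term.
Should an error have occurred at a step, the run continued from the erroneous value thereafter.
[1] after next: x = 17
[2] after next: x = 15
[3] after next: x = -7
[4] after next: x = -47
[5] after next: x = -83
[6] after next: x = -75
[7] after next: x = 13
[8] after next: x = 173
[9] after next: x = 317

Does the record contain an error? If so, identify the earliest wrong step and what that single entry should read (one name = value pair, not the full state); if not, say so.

Step 1: x = 2*(8) + (-2)*(-2) + (-3) = 17 — agrees with the record.
Step 2: x = 2*(17) + (-2)*(8) + (-3) = 15 — agrees with the record.
Step 3: x = 2*(15) + (-2)*(17) + (-3) = -7 — exactly as logged.
Step 4: x = 2*(-7) + (-2)*(15) + (-3) = -47 — matches.
Step 5: x = 2*(-47) + (-2)*(-7) + (-3) = -83 — no discrepancy.
Step 6: x = 2*(-83) + (-2)*(-47) + (-3) = -75 — no discrepancy.
Step 7: x = 2*(-75) + (-2)*(-83) + (-3) = 13 — agrees with the record.
Step 8: x = 2*(13) + (-2)*(-75) + (-3) = 173 — in agreement.
Step 9: x = 2*(173) + (-2)*(13) + (-3) = 317 — checks out.
All entries verified; no error found.

no error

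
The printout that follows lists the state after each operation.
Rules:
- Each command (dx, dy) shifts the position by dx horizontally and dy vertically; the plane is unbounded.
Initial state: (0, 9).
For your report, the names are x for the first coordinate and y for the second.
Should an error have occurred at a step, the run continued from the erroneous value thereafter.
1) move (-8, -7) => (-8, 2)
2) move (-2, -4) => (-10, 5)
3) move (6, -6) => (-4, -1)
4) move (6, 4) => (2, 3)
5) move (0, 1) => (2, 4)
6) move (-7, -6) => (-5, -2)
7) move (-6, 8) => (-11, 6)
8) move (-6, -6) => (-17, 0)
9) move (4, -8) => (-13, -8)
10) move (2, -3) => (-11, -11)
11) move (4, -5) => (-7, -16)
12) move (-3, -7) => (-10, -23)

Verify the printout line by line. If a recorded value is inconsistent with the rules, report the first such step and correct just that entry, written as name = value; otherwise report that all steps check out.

step 2, y = -2

1. x = 0 + (-8) = -8, y = 9 + (-7) = 2 (consistent with the printout)
2. x = -8 + (-2) = -10, y = 2 + (-4) = -2 (first mismatch against the printout)
That makes step 2 the first incorrect line — y = -2 is what it should show.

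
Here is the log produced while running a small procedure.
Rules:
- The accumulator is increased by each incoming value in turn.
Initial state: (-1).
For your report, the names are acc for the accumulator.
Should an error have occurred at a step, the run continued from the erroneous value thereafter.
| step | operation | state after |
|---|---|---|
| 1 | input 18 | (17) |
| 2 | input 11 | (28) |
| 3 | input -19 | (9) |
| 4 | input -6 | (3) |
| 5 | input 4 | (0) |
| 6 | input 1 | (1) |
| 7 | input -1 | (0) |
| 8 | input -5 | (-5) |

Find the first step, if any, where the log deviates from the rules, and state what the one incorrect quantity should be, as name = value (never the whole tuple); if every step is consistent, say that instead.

step 5, acc = 7

Recomputing the run from the initial state:
step 1: acc = 17
step 2: acc = 28
step 3: acc = 9
step 4: acc = 3
step 5: acc = 7
step 6: acc = 8
step 7: acc = 7
step 8: acc = 2
The first disagreement with the log is at step 5, where the value should be acc = 7.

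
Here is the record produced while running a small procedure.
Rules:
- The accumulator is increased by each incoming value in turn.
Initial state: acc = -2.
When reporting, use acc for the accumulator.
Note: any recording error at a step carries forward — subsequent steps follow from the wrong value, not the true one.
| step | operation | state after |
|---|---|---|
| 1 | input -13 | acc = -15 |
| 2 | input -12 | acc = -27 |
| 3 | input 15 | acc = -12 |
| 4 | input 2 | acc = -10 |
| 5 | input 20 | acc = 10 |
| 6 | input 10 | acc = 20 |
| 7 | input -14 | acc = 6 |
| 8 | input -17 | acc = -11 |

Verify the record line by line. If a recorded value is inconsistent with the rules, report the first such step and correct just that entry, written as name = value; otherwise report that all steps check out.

Recomputing the run from the initial state:
step 1: acc = -15
step 2: acc = -27
step 3: acc = -12
step 4: acc = -10
step 5: acc = 10
step 6: acc = 20
step 7: acc = 6
step 8: acc = -11
This matches the record at every step.

no error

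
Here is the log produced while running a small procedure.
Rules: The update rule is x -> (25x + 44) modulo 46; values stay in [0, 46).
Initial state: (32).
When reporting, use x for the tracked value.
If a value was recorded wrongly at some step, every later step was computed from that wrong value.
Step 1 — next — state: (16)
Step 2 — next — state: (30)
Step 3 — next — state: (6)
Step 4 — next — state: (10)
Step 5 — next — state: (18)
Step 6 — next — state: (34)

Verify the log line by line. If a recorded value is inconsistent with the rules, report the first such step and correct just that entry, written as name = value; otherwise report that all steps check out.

step 3, x = 12

step 1: x = (25*32 + 44) mod 46 = 16 -> checks out
step 2: x = (25*16 + 44) mod 46 = 30 -> verified
step 3: x = (25*30 + 44) mod 46 = 12 -> the log has a different value
Conclusion: step 3 carries the first error; the entry should be x = 12.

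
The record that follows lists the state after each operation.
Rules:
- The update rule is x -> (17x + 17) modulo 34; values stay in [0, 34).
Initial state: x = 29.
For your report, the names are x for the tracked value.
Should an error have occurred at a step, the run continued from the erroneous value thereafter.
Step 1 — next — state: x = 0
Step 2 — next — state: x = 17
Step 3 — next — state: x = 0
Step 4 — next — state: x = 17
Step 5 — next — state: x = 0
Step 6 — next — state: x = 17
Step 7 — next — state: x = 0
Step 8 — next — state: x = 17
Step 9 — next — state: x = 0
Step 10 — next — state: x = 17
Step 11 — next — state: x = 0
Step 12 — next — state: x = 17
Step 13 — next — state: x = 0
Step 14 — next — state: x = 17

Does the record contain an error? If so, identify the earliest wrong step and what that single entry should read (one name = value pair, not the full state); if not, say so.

no error

Recomputing the run from the initial state:
step 1: x = 0
step 2: x = 17
step 3: x = 0
step 4: x = 17
step 5: x = 0
step 6: x = 17
step 7: x = 0
step 8: x = 17
step 9: x = 0
step 10: x = 17
step 11: x = 0
step 12: x = 17
step 13: x = 0
step 14: x = 17
This matches the record at every step.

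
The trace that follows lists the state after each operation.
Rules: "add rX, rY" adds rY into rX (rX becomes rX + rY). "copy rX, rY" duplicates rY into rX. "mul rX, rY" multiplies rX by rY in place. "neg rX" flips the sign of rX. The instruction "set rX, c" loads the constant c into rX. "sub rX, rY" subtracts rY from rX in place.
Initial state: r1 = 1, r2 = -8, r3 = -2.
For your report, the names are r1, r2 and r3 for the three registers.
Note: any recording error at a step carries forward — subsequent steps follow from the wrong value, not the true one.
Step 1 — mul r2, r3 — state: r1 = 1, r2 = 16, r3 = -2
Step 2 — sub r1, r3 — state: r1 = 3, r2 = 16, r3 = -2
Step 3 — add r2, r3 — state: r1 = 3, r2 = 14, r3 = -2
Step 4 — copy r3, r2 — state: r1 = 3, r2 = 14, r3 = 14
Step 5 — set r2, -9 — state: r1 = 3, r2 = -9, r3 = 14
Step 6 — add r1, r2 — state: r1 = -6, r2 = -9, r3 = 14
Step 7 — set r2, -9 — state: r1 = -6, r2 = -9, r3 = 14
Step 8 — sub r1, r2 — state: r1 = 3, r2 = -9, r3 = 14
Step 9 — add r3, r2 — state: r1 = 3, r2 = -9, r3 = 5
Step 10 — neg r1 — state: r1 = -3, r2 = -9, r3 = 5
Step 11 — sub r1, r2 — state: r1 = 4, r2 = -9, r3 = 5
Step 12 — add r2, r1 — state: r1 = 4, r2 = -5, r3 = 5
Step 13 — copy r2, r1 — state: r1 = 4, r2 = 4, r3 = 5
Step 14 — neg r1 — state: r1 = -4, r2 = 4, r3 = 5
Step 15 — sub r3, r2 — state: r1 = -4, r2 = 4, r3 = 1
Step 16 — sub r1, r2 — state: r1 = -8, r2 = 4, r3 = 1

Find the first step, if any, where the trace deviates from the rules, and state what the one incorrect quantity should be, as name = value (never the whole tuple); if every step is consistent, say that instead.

step 11, r1 = 6

step 1: r2 = -8 * -2 = 16 -> consistent with the trace
step 2: r1 = 1 - -2 = 3 -> checks out
step 3: r2 = 16 + -2 = 14 -> checks out
step 4: r3 = 14 -> no discrepancy
step 5: r2 = -9 -> same as recorded
step 6: r1 = 3 + -9 = -6 -> confirmed correct
step 7: r2 = -9 -> verified
step 8: r1 = -6 - -9 = 3 -> no discrepancy
step 9: r3 = 14 + -9 = 5 -> agrees with the trace
step 10: r1 = -(3) = -3 -> matches
step 11: r1 = -3 - -9 = 6 -> first mismatch against the trace
First deviation found at step 11; the corrected entry is r1 = 6.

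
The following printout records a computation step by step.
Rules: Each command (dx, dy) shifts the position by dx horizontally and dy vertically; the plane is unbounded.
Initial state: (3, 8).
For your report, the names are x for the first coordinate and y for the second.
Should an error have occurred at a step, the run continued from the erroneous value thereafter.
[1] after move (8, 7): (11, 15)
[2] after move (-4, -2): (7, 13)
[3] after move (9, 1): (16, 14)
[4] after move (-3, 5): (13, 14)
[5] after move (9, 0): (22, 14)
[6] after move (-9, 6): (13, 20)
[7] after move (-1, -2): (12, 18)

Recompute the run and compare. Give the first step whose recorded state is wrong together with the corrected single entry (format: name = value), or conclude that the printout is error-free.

Recomputing the run from the initial state:
step 1: x = 11, y = 15
step 2: x = 7, y = 13
step 3: x = 16, y = 14
step 4: x = 13, y = 19
step 5: x = 22, y = 19
step 6: x = 13, y = 25
step 7: x = 12, y = 23
The first disagreement with the printout is at step 4, where the value should be y = 19.

step 4, y = 19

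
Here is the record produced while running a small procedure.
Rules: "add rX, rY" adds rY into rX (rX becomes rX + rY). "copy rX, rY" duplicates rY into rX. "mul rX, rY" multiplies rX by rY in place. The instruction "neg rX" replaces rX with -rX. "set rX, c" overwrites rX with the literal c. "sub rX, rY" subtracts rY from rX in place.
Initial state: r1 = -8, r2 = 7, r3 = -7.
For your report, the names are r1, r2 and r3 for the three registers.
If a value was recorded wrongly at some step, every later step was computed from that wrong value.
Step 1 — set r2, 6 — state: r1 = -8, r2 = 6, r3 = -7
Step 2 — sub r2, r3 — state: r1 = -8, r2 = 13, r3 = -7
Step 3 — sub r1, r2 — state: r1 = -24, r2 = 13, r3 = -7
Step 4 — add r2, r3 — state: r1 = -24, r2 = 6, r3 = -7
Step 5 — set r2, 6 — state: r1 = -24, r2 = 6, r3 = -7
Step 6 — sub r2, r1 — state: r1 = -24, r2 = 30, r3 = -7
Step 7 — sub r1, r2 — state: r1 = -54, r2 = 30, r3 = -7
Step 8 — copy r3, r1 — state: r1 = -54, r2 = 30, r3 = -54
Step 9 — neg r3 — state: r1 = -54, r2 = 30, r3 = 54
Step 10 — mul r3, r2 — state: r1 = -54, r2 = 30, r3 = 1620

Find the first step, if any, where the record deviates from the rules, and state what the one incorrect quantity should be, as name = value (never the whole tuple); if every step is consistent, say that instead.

step 3, r1 = -21

Step 1: r2 = 6 — exactly as logged.
Step 2: r2 = 6 - -7 = 13 — matches.
Step 3: r1 = -8 - 13 = -21 — first mismatch against the record.
That makes step 3 the first incorrect line — r1 = -21 is what it should show.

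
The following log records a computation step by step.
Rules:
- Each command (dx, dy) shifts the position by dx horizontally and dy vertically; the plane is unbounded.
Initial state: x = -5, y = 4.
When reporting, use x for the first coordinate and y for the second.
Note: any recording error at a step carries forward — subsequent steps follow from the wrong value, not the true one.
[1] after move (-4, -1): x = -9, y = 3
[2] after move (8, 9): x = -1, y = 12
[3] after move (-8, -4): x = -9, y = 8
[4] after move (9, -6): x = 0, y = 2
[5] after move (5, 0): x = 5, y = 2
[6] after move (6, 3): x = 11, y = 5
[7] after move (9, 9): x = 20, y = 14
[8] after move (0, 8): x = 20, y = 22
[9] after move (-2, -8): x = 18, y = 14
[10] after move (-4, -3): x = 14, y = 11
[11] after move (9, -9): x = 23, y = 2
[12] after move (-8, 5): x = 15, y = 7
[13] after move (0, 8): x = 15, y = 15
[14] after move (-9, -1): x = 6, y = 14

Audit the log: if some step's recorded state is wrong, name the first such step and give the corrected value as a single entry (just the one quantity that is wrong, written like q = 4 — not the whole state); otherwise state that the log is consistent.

1. x = -5 + (-4) = -9, y = 4 + (-1) = 3 (verified)
2. x = -9 + (8) = -1, y = 3 + (9) = 12 (no discrepancy)
3. x = -1 + (-8) = -9, y = 12 + (-4) = 8 (same as recorded)
4. x = -9 + (9) = 0, y = 8 + (-6) = 2 (confirmed correct)
5. x = 0 + (5) = 5, y = 2 + (0) = 2 (consistent with the log)
6. x = 5 + (6) = 11, y = 2 + (3) = 5 (verified)
7. x = 11 + (9) = 20, y = 5 + (9) = 14 (exactly as logged)
8. x = 20 + (0) = 20, y = 14 + (8) = 22 (exactly as logged)
9. x = 20 + (-2) = 18, y = 22 + (-8) = 14 (matches)
10. x = 18 + (-4) = 14, y = 14 + (-3) = 11 (same as recorded)
11. x = 14 + (9) = 23, y = 11 + (-9) = 2 (matches)
12. x = 23 + (-8) = 15, y = 2 + (5) = 7 (confirmed correct)
13. x = 15 + (0) = 15, y = 7 + (8) = 15 (in agreement)
14. x = 15 + (-9) = 6, y = 15 + (-1) = 14 (matches)
Nothing is out of place; the run is error-free.

no error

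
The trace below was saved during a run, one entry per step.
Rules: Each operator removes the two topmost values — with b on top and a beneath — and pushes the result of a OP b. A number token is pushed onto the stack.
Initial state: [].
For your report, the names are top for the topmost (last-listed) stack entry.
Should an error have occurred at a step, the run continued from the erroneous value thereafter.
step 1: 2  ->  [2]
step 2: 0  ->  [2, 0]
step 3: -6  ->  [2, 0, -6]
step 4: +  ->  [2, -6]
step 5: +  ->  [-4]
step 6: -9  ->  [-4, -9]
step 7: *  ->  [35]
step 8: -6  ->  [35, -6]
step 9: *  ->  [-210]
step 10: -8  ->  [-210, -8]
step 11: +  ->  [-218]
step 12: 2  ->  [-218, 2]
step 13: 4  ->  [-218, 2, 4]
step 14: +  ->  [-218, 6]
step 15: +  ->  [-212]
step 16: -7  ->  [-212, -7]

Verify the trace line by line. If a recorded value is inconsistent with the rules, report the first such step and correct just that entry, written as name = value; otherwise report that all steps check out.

step 7, top = 36

Step 1: push 2: top = 2 — confirmed correct.
Step 2: push 0: top = 0 — no discrepancy.
Step 3: push -6: top = -6 — checks out.
Step 4: 0 + -6 = -6 — confirmed correct.
Step 5: 2 + -6 = -4 — confirmed correct.
Step 6: push -9: top = -9 — verified.
Step 7: -4 * -9 = 36 — not what was recorded.
The audit stops at step 7: the recorded entry is wrong and should be top = 36.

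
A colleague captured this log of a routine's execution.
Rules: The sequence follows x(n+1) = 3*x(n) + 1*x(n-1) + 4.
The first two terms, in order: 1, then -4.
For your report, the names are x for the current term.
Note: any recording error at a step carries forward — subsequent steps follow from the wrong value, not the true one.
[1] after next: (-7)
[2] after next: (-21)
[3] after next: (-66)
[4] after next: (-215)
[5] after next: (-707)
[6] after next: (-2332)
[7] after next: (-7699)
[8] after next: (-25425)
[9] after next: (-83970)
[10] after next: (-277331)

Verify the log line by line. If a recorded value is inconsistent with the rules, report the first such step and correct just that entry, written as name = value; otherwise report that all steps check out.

no error

1. x = 3*(-4) + (1)*(1) + (4) = -7 (same as recorded)
2. x = 3*(-7) + (1)*(-4) + (4) = -21 (same as recorded)
3. x = 3*(-21) + (1)*(-7) + (4) = -66 (verified)
4. x = 3*(-66) + (1)*(-21) + (4) = -215 (in agreement)
5. x = 3*(-215) + (1)*(-66) + (4) = -707 (checks out)
6. x = 3*(-707) + (1)*(-215) + (4) = -2332 (verified)
7. x = 3*(-2332) + (1)*(-707) + (4) = -7699 (exactly as logged)
8. x = 3*(-7699) + (1)*(-2332) + (4) = -25425 (checks out)
9. x = 3*(-25425) + (1)*(-7699) + (4) = -83970 (confirmed correct)
10. x = 3*(-83970) + (1)*(-25425) + (4) = -277331 (confirmed correct)
The recomputation confirms every line.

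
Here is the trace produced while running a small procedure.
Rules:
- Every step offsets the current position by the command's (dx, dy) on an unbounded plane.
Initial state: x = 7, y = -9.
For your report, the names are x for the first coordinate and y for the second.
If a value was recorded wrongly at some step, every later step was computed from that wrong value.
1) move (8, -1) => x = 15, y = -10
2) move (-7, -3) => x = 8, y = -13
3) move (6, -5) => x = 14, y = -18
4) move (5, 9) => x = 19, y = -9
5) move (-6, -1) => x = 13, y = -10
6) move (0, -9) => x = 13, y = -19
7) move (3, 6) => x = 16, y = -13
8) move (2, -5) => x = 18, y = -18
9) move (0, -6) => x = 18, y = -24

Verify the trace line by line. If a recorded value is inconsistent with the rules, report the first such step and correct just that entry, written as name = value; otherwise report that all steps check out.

Recomputing the run from the initial state:
step 1: x = 15, y = -10
step 2: x = 8, y = -13
step 3: x = 14, y = -18
step 4: x = 19, y = -9
step 5: x = 13, y = -10
step 6: x = 13, y = -19
step 7: x = 16, y = -13
step 8: x = 18, y = -18
step 9: x = 18, y = -24
This matches the trace at every step.

no error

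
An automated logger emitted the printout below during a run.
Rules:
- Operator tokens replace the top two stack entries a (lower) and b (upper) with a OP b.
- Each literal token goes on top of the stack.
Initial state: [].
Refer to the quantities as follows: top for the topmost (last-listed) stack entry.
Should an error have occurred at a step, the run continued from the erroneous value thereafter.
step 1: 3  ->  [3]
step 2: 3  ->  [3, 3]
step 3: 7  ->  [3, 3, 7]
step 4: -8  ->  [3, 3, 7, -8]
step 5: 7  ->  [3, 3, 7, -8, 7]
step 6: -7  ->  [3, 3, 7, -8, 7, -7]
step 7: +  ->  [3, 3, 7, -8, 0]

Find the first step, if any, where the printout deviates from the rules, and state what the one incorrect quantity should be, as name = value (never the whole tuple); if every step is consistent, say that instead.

Recomputing the run from the initial state:
step 1: [3]
step 2: [3, 3]
step 3: [3, 3, 7]
step 4: [3, 3, 7, -8]
step 5: [3, 3, 7, -8, 7]
step 6: [3, 3, 7, -8, 7, -7]
step 7: [3, 3, 7, -8, 0]
This matches the printout at every step.

no error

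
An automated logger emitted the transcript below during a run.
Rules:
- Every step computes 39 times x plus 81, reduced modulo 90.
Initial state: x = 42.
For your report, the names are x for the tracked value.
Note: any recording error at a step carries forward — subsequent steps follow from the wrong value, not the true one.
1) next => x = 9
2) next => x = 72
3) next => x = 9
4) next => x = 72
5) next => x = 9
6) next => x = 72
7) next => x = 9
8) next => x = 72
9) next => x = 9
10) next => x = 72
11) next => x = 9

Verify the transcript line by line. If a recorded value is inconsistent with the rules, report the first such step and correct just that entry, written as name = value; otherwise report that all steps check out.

no error

Recomputing the run from the initial state:
step 1: x = 9
step 2: x = 72
step 3: x = 9
step 4: x = 72
step 5: x = 9
step 6: x = 72
step 7: x = 9
step 8: x = 72
step 9: x = 9
step 10: x = 72
step 11: x = 9
This matches the transcript at every step.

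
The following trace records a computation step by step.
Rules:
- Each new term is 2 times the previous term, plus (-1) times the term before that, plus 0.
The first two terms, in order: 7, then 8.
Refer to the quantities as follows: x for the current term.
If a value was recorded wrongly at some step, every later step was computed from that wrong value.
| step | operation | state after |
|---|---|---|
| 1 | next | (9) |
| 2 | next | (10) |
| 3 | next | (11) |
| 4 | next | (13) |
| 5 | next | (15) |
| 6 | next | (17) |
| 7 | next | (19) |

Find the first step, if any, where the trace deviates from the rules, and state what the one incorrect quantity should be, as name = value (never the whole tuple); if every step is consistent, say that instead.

step 4, x = 12

Recomputing the run from the initial state:
step 1: x = 9
step 2: x = 10
step 3: x = 11
step 4: x = 12
step 5: x = 13
step 6: x = 14
step 7: x = 15
The first disagreement with the trace is at step 4, where the value should be x = 12.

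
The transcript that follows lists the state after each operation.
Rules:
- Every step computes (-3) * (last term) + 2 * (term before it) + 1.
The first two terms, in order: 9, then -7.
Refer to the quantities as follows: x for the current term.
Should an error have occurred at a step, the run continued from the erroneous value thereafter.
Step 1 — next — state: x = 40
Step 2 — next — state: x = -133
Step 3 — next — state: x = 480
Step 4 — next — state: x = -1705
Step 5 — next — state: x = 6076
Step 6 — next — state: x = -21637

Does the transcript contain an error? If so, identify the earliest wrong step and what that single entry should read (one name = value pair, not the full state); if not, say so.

step 1: x = -3*(-7) + (2)*(9) + (1) = 40 -> matches
step 2: x = -3*(40) + (2)*(-7) + (1) = -133 -> checks out
step 3: x = -3*(-133) + (2)*(40) + (1) = 480 -> in agreement
step 4: x = -3*(480) + (2)*(-133) + (1) = -1705 -> exactly as logged
step 5: x = -3*(-1705) + (2)*(480) + (1) = 6076 -> matches
step 6: x = -3*(6076) + (2)*(-1705) + (1) = -21637 -> same as recorded
All entries verified; no error found.

no error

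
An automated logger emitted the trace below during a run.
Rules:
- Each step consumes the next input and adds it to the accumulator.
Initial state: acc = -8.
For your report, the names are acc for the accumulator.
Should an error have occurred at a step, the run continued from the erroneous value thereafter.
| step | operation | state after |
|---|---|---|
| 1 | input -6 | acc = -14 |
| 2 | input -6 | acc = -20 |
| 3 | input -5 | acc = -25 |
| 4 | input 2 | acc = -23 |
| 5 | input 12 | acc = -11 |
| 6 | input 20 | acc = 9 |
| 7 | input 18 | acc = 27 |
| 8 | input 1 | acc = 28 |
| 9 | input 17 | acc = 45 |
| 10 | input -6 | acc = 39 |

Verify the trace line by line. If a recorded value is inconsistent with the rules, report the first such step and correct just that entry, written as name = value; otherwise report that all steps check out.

1. acc = -8 + -6 = -14 (consistent with the trace)
2. acc = -14 + -6 = -20 (confirmed correct)
3. acc = -20 + -5 = -25 (verified)
4. acc = -25 + 2 = -23 (verified)
5. acc = -23 + 12 = -11 (no discrepancy)
6. acc = -11 + 20 = 9 (checks out)
7. acc = 9 + 18 = 27 (verified)
8. acc = 27 + 1 = 28 (in agreement)
9. acc = 28 + 17 = 45 (confirmed correct)
10. acc = 45 + -6 = 39 (agrees with the trace)
The whole run recomputes cleanly — no discrepancies.

no error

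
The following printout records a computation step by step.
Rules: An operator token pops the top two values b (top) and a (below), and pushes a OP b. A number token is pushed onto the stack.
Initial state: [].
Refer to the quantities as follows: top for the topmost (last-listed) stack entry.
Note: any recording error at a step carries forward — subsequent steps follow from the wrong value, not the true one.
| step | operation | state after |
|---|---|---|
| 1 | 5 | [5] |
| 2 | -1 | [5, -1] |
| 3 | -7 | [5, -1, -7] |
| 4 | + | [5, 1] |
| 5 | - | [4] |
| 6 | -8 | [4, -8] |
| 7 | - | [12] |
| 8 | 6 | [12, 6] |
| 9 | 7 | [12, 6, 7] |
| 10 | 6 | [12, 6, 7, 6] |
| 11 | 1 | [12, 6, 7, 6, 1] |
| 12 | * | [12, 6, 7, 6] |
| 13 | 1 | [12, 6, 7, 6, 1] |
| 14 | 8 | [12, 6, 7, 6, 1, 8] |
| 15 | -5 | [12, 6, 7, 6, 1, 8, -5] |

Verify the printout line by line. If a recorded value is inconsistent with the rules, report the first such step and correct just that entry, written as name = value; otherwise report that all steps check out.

step 4, top = -8

step 1: push 5: top = 5 -> agrees with the printout
step 2: push -1: top = -1 -> exactly as logged
step 3: push -7: top = -7 -> agrees with the printout
step 4: -1 + -7 = -8 -> the printout has a different value
Step 4 is the first one off; corrected, top = -8.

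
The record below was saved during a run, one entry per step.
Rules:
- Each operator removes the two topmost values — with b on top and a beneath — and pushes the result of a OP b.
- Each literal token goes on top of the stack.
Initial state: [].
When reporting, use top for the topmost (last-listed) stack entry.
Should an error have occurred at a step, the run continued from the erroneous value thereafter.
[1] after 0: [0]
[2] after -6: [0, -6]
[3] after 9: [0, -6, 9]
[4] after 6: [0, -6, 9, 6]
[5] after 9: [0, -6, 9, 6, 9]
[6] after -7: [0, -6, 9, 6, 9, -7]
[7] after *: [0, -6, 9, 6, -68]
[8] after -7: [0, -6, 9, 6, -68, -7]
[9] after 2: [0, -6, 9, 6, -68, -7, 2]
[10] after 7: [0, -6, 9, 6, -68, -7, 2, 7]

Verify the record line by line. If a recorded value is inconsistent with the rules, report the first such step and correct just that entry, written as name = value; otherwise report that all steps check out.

step 7, top = -63

1. push 0: top = 0 (no discrepancy)
2. push -6: top = -6 (verified)
3. push 9: top = 9 (confirmed correct)
4. push 6: top = 6 (in agreement)
5. push 9: top = 9 (same as recorded)
6. push -7: top = -7 (verified)
7. 9 * -7 = -63 (the recorded entry deviates here)
First incorrect step: 7; the correct value is top = -63.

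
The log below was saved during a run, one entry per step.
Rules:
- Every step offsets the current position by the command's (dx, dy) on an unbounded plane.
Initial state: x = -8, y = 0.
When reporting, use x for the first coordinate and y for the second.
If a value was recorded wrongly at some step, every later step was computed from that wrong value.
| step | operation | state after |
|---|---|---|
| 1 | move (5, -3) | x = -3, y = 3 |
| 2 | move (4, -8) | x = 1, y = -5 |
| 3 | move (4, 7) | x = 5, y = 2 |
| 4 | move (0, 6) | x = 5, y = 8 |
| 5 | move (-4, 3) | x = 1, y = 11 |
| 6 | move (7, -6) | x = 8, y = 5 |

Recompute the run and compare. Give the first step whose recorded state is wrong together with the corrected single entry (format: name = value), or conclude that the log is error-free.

1. x = -8 + (5) = -3, y = 0 + (-3) = -3 (not what was recorded)
Step 1 is the first one off; corrected, y = -3.

step 1, y = -3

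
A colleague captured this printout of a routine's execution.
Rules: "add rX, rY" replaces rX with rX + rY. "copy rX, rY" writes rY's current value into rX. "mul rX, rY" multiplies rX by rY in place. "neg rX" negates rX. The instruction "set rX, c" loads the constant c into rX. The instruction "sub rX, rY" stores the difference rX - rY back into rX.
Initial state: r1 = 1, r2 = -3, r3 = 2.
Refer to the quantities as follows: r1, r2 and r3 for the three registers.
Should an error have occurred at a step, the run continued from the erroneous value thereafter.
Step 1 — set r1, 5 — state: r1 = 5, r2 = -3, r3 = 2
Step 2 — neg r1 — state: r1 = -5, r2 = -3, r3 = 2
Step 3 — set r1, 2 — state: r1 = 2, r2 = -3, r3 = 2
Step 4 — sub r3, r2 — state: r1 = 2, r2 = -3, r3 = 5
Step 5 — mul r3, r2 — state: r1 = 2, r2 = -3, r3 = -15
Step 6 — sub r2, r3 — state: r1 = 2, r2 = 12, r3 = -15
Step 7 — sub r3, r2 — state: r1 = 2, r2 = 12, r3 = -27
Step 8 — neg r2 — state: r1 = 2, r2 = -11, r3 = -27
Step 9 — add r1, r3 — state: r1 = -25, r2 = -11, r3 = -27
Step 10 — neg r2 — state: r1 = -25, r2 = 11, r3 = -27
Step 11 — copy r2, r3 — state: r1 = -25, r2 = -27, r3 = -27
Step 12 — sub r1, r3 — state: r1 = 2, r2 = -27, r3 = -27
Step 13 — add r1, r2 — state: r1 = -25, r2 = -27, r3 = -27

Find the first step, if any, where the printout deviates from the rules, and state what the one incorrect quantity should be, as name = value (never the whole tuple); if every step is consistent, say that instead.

step 8, r2 = -12

Step 1: r1 = 5 — confirmed correct.
Step 2: r1 = -(5) = -5 — agrees with the printout.
Step 3: r1 = 2 — exactly as logged.
Step 4: r3 = 2 - -3 = 5 — consistent with the printout.
Step 5: r3 = 5 * -3 = -15 — confirmed correct.
Step 6: r2 = -3 - -15 = 12 — matches.
Step 7: r3 = -15 - 12 = -27 — consistent with the printout.
Step 8: r2 = -(12) = -12 — not what was recorded.
That makes step 8 the first incorrect line — r2 = -12 is what it should show.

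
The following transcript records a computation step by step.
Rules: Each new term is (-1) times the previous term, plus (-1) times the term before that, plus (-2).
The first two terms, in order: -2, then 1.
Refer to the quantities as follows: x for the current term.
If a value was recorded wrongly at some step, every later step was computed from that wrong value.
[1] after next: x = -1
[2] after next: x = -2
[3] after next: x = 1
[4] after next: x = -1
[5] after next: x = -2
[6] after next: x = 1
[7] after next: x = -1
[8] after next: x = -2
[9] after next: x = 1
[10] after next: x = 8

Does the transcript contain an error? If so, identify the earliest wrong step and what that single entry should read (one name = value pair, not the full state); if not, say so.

Recomputing the run from the initial state:
step 1: x = -1
step 2: x = -2
step 3: x = 1
step 4: x = -1
step 5: x = -2
step 6: x = 1
step 7: x = -1
step 8: x = -2
step 9: x = 1
step 10: x = -1
The first disagreement with the transcript is at step 10, where the value should be x = -1.

step 10, x = -1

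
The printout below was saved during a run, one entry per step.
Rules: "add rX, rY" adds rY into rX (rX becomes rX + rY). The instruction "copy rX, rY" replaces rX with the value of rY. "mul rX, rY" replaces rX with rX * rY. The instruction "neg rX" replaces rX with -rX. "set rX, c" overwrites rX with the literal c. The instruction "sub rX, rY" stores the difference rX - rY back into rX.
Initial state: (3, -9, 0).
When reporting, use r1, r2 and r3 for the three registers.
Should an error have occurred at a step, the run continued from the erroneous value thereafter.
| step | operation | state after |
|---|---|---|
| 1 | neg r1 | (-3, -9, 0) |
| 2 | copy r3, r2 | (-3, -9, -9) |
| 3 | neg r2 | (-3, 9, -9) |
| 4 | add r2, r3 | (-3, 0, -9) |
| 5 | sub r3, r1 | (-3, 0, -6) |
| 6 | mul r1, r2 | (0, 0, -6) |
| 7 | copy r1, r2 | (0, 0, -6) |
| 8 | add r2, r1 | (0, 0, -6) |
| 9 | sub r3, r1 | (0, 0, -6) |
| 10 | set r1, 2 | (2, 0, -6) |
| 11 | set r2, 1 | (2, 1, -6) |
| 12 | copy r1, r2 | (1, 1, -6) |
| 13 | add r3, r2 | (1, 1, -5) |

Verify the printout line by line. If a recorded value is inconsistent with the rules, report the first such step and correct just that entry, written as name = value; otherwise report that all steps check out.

Recomputing the run from the initial state:
step 1: r1 = -3, r2 = -9, r3 = 0
step 2: r1 = -3, r2 = -9, r3 = -9
step 3: r1 = -3, r2 = 9, r3 = -9
step 4: r1 = -3, r2 = 0, r3 = -9
step 5: r1 = -3, r2 = 0, r3 = -6
step 6: r1 = 0, r2 = 0, r3 = -6
step 7: r1 = 0, r2 = 0, r3 = -6
step 8: r1 = 0, r2 = 0, r3 = -6
step 9: r1 = 0, r2 = 0, r3 = -6
step 10: r1 = 2, r2 = 0, r3 = -6
step 11: r1 = 2, r2 = 1, r3 = -6
step 12: r1 = 1, r2 = 1, r3 = -6
step 13: r1 = 1, r2 = 1, r3 = -5
This matches the printout at every step.

no error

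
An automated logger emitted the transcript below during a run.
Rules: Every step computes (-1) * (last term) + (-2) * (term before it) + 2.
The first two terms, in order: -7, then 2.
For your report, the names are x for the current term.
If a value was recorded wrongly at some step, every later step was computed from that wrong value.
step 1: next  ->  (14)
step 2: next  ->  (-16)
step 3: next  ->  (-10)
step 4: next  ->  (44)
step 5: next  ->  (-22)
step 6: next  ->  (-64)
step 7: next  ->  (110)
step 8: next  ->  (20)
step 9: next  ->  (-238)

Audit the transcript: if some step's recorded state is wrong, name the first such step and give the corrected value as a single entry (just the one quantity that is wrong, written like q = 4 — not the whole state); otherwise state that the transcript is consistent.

no error

1. x = -1*(2) + (-2)*(-7) + (2) = 14 (confirmed correct)
2. x = -1*(14) + (-2)*(2) + (2) = -16 (matches)
3. x = -1*(-16) + (-2)*(14) + (2) = -10 (verified)
4. x = -1*(-10) + (-2)*(-16) + (2) = 44 (consistent with the transcript)
5. x = -1*(44) + (-2)*(-10) + (2) = -22 (no discrepancy)
6. x = -1*(-22) + (-2)*(44) + (2) = -64 (exactly as logged)
7. x = -1*(-64) + (-2)*(-22) + (2) = 110 (in agreement)
8. x = -1*(110) + (-2)*(-64) + (2) = 20 (consistent with the transcript)
9. x = -1*(20) + (-2)*(110) + (2) = -238 (agrees with the transcript)
No step deviates from the rules.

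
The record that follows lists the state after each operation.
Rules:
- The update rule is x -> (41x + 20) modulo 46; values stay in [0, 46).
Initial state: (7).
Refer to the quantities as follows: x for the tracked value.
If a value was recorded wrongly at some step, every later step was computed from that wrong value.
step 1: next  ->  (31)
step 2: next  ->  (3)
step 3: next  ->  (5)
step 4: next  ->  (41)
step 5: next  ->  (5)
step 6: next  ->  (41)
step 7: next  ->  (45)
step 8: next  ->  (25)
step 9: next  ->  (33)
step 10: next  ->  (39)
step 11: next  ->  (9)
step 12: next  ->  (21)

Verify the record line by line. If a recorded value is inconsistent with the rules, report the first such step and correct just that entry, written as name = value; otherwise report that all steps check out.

Recomputing the run from the initial state:
step 1: x = 31
step 2: x = 3
step 3: x = 5
step 4: x = 41
step 5: x = 45
step 6: x = 25
step 7: x = 33
step 8: x = 39
step 9: x = 9
step 10: x = 21
step 11: x = 7
step 12: x = 31
The first disagreement with the record is at step 5, where the value should be x = 45.

step 5, x = 45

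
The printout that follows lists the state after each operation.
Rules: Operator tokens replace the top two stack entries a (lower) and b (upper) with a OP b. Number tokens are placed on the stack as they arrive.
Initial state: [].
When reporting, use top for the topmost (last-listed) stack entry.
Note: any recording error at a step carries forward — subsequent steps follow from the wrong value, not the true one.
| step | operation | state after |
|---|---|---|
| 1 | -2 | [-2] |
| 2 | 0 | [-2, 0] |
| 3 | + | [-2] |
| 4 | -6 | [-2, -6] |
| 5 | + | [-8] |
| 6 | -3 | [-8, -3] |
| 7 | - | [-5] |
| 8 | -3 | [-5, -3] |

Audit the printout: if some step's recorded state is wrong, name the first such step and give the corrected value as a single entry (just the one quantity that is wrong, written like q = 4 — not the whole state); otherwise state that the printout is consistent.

1. push -2: top = -2 (in agreement)
2. push 0: top = 0 (exactly as logged)
3. -2 + 0 = -2 (matches)
4. push -6: top = -6 (no discrepancy)
5. -2 + -6 = -8 (matches)
6. push -3: top = -3 (agrees with the printout)
7. -8 - -3 = -5 (exactly as logged)
8. push -3: top = -3 (verified)
Nothing is out of place; the run is error-free.

no error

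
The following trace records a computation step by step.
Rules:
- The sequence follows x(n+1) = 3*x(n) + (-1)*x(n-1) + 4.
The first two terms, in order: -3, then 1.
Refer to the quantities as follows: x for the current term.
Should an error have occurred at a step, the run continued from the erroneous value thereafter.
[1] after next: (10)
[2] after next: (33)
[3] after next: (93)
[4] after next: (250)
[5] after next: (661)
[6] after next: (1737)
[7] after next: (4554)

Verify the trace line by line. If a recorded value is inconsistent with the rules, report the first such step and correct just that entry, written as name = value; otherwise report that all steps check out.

no error

step 1: x = 3*(1) + (-1)*(-3) + (4) = 10 -> consistent with the trace
step 2: x = 3*(10) + (-1)*(1) + (4) = 33 -> exactly as logged
step 3: x = 3*(33) + (-1)*(10) + (4) = 93 -> agrees with the trace
step 4: x = 3*(93) + (-1)*(33) + (4) = 250 -> consistent with the trace
step 5: x = 3*(250) + (-1)*(93) + (4) = 661 -> agrees with the trace
step 6: x = 3*(661) + (-1)*(250) + (4) = 1737 -> checks out
step 7: x = 3*(1737) + (-1)*(661) + (4) = 4554 -> in agreement
No step deviates from the rules.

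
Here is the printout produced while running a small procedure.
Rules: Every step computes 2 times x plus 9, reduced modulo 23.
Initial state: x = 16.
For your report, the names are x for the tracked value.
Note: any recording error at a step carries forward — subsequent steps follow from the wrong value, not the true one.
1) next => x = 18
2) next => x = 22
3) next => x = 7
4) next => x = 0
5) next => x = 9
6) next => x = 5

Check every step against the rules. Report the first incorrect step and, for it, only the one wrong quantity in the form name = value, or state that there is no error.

step 6, x = 4

step 1: x = (2*16 + 9) mod 23 = 18 -> agrees with the printout
step 2: x = (2*18 + 9) mod 23 = 22 -> same as recorded
step 3: x = (2*22 + 9) mod 23 = 7 -> consistent with the printout
step 4: x = (2*7 + 9) mod 23 = 0 -> exactly as logged
step 5: x = (2*0 + 9) mod 23 = 9 -> no discrepancy
step 6: x = (2*9 + 9) mod 23 = 4 -> the recorded entry deviates here
Conclusion: step 6 carries the first error; the entry should be x = 4.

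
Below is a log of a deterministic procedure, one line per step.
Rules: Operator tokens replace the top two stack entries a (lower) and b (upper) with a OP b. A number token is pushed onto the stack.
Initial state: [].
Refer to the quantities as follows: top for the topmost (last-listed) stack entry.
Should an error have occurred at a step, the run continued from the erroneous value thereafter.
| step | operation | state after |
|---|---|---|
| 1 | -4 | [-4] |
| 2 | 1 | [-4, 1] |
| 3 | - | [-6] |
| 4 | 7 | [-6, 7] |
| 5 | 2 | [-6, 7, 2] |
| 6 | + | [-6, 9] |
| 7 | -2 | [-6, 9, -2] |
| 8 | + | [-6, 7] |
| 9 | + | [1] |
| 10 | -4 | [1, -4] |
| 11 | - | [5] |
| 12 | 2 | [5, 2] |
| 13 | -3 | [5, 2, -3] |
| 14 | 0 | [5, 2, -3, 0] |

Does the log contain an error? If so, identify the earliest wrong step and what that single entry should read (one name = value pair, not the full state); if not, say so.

step 3, top = -5

Step 1: push -4: top = -4 — in agreement.
Step 2: push 1: top = 1 — verified.
Step 3: -4 - 1 = -5 — a discrepancy with the log.
That makes step 3 the first incorrect line — top = -5 is what it should show.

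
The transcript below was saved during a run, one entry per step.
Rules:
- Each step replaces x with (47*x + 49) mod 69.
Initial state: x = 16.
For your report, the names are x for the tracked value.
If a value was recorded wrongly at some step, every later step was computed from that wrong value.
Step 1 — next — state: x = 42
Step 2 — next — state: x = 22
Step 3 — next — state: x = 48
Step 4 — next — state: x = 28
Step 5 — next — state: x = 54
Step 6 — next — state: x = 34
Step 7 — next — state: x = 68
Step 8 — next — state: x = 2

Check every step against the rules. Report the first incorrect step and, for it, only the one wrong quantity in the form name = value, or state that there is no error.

1. x = (47*16 + 49) mod 69 = 42 (verified)
2. x = (47*42 + 49) mod 69 = 22 (same as recorded)
3. x = (47*22 + 49) mod 69 = 48 (checks out)
4. x = (47*48 + 49) mod 69 = 28 (exactly as logged)
5. x = (47*28 + 49) mod 69 = 54 (consistent with the transcript)
6. x = (47*54 + 49) mod 69 = 34 (no discrepancy)
7. x = (47*34 + 49) mod 69 = 60 (not what was recorded)
So the first discrepancy is step 7, where the right value is x = 60.

step 7, x = 60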